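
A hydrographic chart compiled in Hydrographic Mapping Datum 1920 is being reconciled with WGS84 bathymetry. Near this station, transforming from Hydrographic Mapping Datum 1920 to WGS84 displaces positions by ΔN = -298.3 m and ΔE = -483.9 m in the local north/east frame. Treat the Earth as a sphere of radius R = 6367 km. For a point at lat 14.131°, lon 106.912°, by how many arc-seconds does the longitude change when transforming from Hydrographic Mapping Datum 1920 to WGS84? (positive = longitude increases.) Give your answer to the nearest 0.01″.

Δλ = -16.17″

At latitude 14.131°, cos φ = 0.969740.
One radian of longitude at latitude φ spans R cos φ, so Δλ = ΔE / (R cos φ) = -483.9 / (6367000 × 0.969740) = -7.8373e-05 rad = -16.166″.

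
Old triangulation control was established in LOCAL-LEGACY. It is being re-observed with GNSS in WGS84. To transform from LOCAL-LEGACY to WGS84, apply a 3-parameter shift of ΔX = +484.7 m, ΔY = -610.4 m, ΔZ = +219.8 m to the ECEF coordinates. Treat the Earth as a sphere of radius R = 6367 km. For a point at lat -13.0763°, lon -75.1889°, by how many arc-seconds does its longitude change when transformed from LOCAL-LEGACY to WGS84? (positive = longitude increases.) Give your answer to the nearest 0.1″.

sin φ = -0.226248, cos φ = 0.974070, sin λ = -0.966774, cos λ = 0.255633.
East component: ΔE = −sin λ·ΔX + cos λ·ΔY = −(-0.966774)(484.7) + (0.255633)(-610.4) = 312.56 m.
1° of latitude spans πR/180 = 111125 m; at latitude φ, 1° of longitude spans that × cos φ = 108243.6 m, so Δλ = 312.56 / 108243.6 × 3600 = 10.395″.

Δλ = 10.4″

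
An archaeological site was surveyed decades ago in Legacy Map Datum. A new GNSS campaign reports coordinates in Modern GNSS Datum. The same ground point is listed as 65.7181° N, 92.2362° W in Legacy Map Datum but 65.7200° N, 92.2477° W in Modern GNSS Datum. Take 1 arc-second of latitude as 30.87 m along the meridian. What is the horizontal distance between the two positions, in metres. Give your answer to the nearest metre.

566 m

Δφ = 65.7200° − 65.7181° = +0.0019°; Δλ = -92.2477° − -92.2362° = -0.0115°.
1° of latitude = 3600 × 30.87 = 111132 m.
ΔN = Δφ × 111132 = 211.2 m; ΔE = Δλ × 111132 × cos(65.7181°) = -0.0115 × 111132 × 0.411226 = -525.6 m.
Distance = √(ΔE² + ΔN²) = √((-525.6)² + 211.2²) = 566.4 m.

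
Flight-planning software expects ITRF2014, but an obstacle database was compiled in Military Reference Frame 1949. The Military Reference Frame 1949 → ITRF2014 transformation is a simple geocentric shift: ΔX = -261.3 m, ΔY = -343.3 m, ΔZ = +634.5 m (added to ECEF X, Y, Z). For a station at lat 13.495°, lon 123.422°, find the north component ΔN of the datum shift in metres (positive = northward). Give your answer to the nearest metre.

At φ = 13.495°, λ = 123.422°: sin φ = 0.233361, cos φ = 0.972390, sin λ = 0.834636, cos λ = -0.550801.
ΔN = −sin φ cos λ·ΔX − sin φ sin λ·ΔY + cos φ·ΔZ = −(0.233361)(-0.550801)(-261.3) − (0.233361)(0.834636)(-343.3) + (0.972390)(634.5) = 650.26 m.

ΔN = 650 m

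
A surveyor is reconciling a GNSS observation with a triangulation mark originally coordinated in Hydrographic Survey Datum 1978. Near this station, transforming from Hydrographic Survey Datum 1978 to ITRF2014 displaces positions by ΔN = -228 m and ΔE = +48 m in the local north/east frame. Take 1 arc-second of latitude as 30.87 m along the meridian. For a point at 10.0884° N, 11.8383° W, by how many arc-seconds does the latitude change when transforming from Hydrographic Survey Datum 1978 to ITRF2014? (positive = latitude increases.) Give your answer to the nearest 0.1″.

Δφ = -7.4″

1″ of latitude = 30.87 m, so Δφ = -228.0 / 30.87 = -7.386″.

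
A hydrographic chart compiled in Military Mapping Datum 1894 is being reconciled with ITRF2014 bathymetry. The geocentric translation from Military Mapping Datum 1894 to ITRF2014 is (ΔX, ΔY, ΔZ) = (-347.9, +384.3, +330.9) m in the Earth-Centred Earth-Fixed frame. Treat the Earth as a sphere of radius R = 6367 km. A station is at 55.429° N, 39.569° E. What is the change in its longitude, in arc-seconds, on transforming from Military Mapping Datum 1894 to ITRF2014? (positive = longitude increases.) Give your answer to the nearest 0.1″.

Δλ = 29.6″

sin φ = 0.823424, cos φ = 0.567427, sin λ = 0.637007, cos λ = 0.770858.
East component: ΔE = −sin λ·ΔX + cos λ·ΔY = −(0.637007)(-347.9) + (0.770858)(384.3) = 517.86 m.
1° of latitude spans πR/180 = 111125 m; at latitude φ, 1° of longitude spans that × cos φ = 63055.4 m, so Δλ = 517.86 / 63055.4 × 3600 = 29.566″.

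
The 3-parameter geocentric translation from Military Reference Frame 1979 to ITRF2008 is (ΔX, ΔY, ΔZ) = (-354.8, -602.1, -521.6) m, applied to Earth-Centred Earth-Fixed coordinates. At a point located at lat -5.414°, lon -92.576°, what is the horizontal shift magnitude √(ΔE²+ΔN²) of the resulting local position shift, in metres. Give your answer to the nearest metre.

The local east axis at (φ, λ) is (−sin λ, cos λ, 0), so ΔE = −sin(-92.576°)·(-354.8) + cos(-92.576°)·(-602.1) = -327.38 m.
The local north axis is (−sin φ cos λ, −sin φ sin λ, cos φ), giving ΔN = 1.505 + 56.752 − 519.273 = -461.02 m.
Horizontal magnitude = √(ΔE² + ΔN²) = √((-327.38)² + (-461.02)²) = 565.43 m.

565 m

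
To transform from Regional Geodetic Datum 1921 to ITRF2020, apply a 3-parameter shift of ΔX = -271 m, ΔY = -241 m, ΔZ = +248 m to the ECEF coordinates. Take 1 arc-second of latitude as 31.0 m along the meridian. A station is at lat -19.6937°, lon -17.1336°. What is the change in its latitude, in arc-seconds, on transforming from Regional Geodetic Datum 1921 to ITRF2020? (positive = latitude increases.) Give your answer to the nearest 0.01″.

Δφ = 5.49″

sin φ = -0.336992, cos φ = 0.941508, sin λ = -0.294601, cos λ = 0.955620.
North component: ΔN = −sin φ cos λ·ΔX − sin φ sin λ·ΔY + cos φ·ΔZ = −(-0.336992)(0.955620)(-271) − (-0.336992)(-0.294601)(-241) + (0.941508)(248) = 170.15 m.
1° of latitude spans 3600 × 31.00 = 111600 m, so Δφ = 170.15 / 111600 × 3600 = 5.489″.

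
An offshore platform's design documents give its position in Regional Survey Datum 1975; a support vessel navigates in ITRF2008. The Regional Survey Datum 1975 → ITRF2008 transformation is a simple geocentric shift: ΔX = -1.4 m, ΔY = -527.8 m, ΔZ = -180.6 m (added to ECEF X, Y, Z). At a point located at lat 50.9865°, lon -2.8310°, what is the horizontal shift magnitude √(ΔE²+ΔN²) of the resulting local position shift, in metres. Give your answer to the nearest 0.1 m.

At φ = 50.9865°, λ = -2.8310°: sin φ = 0.776998, cos φ = 0.629503, sin λ = -0.049390, cos λ = 0.998780.
ΔE = −sin λ·ΔX + cos λ·ΔY = −(-0.049390)·(-1.4) + (0.998780)·(-527.8) = -527.22 m.
ΔN = −sin φ cos λ·ΔX − sin φ sin λ·ΔY + cos φ·ΔZ = −(0.776998)(0.998780)(-1.4) − (0.776998)(-0.049390)(-527.8) + (0.629503)(-180.6) = -132.86 m.
Horizontal magnitude = √(ΔE² + ΔN²) = √((-527.22)² + (-132.86)²) = 543.71 m.

543.7 m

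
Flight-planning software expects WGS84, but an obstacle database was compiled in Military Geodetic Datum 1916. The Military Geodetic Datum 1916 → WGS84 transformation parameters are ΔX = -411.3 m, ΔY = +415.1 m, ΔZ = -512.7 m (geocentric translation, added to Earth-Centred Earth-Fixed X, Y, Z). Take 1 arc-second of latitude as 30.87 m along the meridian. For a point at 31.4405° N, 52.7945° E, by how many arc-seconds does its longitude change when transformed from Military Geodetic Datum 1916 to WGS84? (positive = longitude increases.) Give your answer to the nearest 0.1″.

sin φ = 0.521613, cos φ = 0.853182, sin λ = 0.796472, cos λ = 0.604676.
East component: ΔE = −sin λ·ΔX + cos λ·ΔY = −(0.796472)(-411.3) + (0.604676)(415.1) = 578.59 m.
1° of latitude spans 3600 × 30.87 = 111132 m; at latitude φ, 1° of longitude spans that × cos φ = 94815.9 m, so Δλ = 578.59 / 94815.9 × 3600 = 21.968″.

Δλ = 22.0″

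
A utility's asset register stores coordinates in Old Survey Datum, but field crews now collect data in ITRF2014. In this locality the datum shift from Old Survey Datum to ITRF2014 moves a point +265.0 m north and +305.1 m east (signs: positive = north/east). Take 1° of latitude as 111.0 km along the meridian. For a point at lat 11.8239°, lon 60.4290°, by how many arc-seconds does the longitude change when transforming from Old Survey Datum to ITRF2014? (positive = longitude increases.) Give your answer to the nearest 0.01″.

Δλ = 10.11″

At latitude 11.8239°, cos φ = 0.978782.
1° of longitude at this latitude = 111.0 × cos φ = 108.64 km, so Δλ = 305.1 / 108644.8 = 0.0028082° = 10.110″.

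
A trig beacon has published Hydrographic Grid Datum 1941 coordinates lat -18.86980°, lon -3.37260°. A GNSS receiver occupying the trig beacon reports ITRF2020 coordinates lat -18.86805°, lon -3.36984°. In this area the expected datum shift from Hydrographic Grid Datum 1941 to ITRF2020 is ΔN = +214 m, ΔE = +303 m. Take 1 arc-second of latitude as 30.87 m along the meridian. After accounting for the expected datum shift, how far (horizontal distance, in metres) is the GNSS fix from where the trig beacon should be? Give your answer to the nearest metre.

Observed coordinate differences: Δφ = +0.00175°, Δλ = +0.00276°.
Converting to metres (1° lat = 111132 m, cos φ = 0.946256): observed ΔN = 194.5 m, observed ΔE = 290.2 m.
Subtracting the expected shift leaves a residual of 194.5 − (214) = -19.5 m north and 290.2 − (303) = -12.8 m east.
Residual distance = √((-19.5)² + (-12.8)²) = 23.3 m.

23 m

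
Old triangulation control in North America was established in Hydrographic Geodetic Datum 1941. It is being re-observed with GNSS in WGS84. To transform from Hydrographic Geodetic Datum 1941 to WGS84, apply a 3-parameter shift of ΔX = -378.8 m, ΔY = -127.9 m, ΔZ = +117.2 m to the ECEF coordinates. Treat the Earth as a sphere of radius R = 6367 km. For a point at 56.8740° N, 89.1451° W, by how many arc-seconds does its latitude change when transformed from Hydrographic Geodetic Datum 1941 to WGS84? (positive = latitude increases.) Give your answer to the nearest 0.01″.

Δφ = -1.24″

sin φ = 0.837471, cos φ = 0.546482, sin λ = -0.999889, cos λ = 0.014920.
North component: ΔN = −sin φ cos λ·ΔX − sin φ sin λ·ΔY + cos φ·ΔZ = −(0.837471)(0.014920)(-378.8) − (0.837471)(-0.999889)(-127.9) + (0.546482)(117.2) = -38.32 m.
1° of latitude spans πR/180 = 111125 m, so Δφ = -38.32 / 111125 × 3600 = -1.241″.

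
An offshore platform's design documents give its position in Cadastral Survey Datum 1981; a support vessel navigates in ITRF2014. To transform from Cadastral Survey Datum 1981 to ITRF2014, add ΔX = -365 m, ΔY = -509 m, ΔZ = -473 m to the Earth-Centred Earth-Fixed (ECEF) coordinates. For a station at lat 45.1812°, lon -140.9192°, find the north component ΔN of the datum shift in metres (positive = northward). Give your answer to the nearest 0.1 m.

At φ = 45.1812°, λ = -140.9192°: sin φ = 0.709339, cos φ = 0.704867, sin λ = -0.630416, cos λ = -0.776258.
ΔN = −sin φ cos λ·ΔX − sin φ sin λ·ΔY + cos φ·ΔZ = −(0.709339)(-0.776258)(-365) − (0.709339)(-0.630416)(-509) + (0.704867)(-473) = -762.00 m.

ΔN = -762.0 m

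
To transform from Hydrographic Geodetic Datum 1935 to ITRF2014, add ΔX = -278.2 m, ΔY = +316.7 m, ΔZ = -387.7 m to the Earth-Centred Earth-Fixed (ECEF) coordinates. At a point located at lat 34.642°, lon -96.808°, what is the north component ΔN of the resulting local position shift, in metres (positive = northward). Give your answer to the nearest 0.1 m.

ΔN = -159.0 m

At φ = 34.642°, λ = -96.808°: sin φ = 0.568447, cos φ = 0.822720, sin λ = -0.992949, cos λ = -0.118543.
ΔN = −sin φ cos λ·ΔX − sin φ sin λ·ΔY + cos φ·ΔZ = −(0.568447)(-0.118543)(-278.2) − (0.568447)(-0.992949)(316.7) + (0.822720)(-387.7) = -158.96 m.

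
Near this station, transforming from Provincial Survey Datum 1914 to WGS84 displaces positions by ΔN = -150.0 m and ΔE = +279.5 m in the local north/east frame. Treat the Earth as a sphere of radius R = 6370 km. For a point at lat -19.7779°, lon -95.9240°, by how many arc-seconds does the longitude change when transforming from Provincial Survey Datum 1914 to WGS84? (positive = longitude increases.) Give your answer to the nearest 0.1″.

Δλ = 9.6″

At latitude -19.7779°, cos φ = 0.941011.
One radian of longitude at latitude φ spans R cos φ, so Δλ = ΔE / (R cos φ) = 279.5 / (6370000 × 0.941011) = 4.6628e-05 rad = 9.618″.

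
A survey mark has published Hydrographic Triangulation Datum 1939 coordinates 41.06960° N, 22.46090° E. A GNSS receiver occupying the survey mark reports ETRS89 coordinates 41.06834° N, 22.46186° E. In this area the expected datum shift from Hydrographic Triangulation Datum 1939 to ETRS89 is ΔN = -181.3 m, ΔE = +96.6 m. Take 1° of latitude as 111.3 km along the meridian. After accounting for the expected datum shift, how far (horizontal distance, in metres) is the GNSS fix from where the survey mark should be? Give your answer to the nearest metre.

44 m

Observed coordinate differences: Δφ = -0.00126°, Δλ = +0.00096°.
Converting to metres (1° lat = 111300 m, cos φ = 0.753912): observed ΔN = -140.2 m, observed ΔE = 80.6 m.
Subtracting the expected shift leaves a residual of -140.2 − (-181.3) = 41.1 m north and 80.6 − (96.6) = -16.0 m east.
Residual distance = √(41.1² + (-16.0)²) = 44.1 m.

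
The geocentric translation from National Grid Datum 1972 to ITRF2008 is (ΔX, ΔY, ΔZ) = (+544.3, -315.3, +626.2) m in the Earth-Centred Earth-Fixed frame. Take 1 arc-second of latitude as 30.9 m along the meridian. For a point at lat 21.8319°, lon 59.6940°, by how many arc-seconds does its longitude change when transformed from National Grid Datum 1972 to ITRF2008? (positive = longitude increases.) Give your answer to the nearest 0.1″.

sin φ = 0.371885, cos φ = 0.928279, sin λ = 0.863343, cos λ = 0.504618.
East component: ΔE = −sin λ·ΔX + cos λ·ΔY = −(0.863343)(544.3) + (0.504618)(-315.3) = -629.02 m.
1° of latitude spans 3600 × 30.90 = 111240 m; at latitude φ, 1° of longitude spans that × cos φ = 103261.7 m, so Δλ = -629.02 / 103261.7 × 3600 = -21.930″.

Δλ = -21.9″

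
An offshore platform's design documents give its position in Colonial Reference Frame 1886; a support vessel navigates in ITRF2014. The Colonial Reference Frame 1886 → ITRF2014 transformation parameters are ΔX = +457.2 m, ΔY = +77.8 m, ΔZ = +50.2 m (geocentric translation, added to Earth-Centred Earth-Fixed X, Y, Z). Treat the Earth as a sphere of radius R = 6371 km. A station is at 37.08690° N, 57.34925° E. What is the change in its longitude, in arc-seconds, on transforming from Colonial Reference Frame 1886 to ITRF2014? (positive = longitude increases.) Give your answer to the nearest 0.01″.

Δλ = -13.92″

sin φ = 0.603026, cos φ = 0.797722, sin λ = 0.841975, cos λ = 0.539517.
East component: ΔE = −sin λ·ΔX + cos λ·ΔY = −(0.841975)(457.2) + (0.539517)(77.8) = -342.98 m.
1° of latitude spans πR/180 = 111195 m; at latitude φ, 1° of longitude spans that × cos φ = 88702.6 m, so Δλ = -342.98 / 88702.6 × 3600 = -13.920″.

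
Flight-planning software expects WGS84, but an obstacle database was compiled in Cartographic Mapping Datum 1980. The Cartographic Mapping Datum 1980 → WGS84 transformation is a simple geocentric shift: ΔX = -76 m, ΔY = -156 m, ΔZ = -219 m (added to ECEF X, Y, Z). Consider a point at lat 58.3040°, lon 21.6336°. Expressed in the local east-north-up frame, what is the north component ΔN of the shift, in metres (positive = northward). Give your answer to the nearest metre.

At φ = 58.3040°, λ = 21.6336°: sin φ = 0.850848, cos φ = 0.525412, sin λ = 0.368670, cos λ = 0.929560.
ΔN = −sin φ cos λ·ΔX − sin φ sin λ·ΔY + cos φ·ΔZ = −(0.850848)(0.929560)(-76) − (0.850848)(0.368670)(-156) + (0.525412)(-219) = -6.02 m.

ΔN = -6 m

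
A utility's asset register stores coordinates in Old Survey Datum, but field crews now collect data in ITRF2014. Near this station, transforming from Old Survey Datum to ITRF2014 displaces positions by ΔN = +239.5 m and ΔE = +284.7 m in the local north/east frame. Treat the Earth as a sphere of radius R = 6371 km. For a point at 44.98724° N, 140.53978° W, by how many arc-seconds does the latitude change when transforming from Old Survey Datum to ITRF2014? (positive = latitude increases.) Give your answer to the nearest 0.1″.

Δφ = 7.8″

On a sphere of radius R, 1 rad of latitude = R, so Δφ = ΔN / R = 239.5 / 6371000 = 3.7592e-05 rad = 7.754″.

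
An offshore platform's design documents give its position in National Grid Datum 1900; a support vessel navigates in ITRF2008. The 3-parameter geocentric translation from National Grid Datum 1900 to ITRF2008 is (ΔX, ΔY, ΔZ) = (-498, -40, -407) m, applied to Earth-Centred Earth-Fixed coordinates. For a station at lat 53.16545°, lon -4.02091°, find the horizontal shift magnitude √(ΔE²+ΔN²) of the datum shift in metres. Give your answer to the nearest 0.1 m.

At φ = 53.16545°, λ = -4.02091°: sin φ = 0.800370, cos φ = 0.599506, sin λ = -0.070121, cos λ = 0.997539.
ΔE = −sin λ·ΔX + cos λ·ΔY = −(-0.070121)·(-498) + (0.997539)·(-40) = -74.82 m.
ΔN = −sin φ cos λ·ΔX − sin φ sin λ·ΔY + cos φ·ΔZ = −(0.800370)(0.997539)(-498) − (0.800370)(-0.070121)(-40) + (0.599506)(-407) = 151.36 m.
Horizontal magnitude = √(ΔE² + ΔN²) = √((-74.82)² + 151.36²) = 168.84 m.

168.8 m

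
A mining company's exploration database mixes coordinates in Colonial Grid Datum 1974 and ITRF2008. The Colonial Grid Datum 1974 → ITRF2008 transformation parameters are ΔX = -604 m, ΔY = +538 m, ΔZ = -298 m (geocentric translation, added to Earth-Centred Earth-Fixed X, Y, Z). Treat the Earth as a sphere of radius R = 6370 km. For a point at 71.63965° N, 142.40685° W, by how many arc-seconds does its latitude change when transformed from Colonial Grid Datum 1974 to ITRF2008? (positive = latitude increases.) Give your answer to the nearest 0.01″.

sin φ = 0.949094, cos φ = 0.314992, sin λ = -0.610050, cos λ = -0.792363.
North component: ΔN = −sin φ cos λ·ΔX − sin φ sin λ·ΔY + cos φ·ΔZ = −(0.949094)(-0.792363)(-604) − (0.949094)(-0.610050)(538) + (0.314992)(-298) = -236.59 m.
1° of latitude spans πR/180 = 111177 m, so Δφ = -236.59 / 111177 × 3600 = -7.661″.

Δφ = -7.66″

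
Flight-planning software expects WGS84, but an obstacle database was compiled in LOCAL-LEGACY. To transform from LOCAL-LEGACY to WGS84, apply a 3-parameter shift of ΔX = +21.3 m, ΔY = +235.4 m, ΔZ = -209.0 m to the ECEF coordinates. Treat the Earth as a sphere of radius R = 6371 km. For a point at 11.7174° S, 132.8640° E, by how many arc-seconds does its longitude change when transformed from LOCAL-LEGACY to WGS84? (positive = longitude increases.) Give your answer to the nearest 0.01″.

sin φ = -0.203085, cos φ = 0.979161, sin λ = 0.732970, cos λ = -0.680260.
East component: ΔE = −sin λ·ΔX + cos λ·ΔY = −(0.732970)(21.3) + (-0.680260)(235.4) = -175.75 m.
1° of latitude spans πR/180 = 111195 m; at latitude φ, 1° of longitude spans that × cos φ = 108877.8 m, so Δλ = -175.75 / 108877.8 × 3600 = -5.811″.

Δλ = -5.81″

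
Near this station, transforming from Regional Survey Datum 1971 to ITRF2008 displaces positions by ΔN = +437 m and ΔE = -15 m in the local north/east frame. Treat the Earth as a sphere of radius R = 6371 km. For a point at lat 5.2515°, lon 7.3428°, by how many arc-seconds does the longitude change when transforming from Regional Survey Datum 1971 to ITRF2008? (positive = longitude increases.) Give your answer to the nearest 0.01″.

At latitude 5.2515°, cos φ = 0.995803.
One radian of longitude at latitude φ spans R cos φ, so Δλ = ΔE / (R cos φ) = -15.0 / (6371000 × 0.995803) = -2.3643e-06 rad = -0.488″.

Δλ = -0.49″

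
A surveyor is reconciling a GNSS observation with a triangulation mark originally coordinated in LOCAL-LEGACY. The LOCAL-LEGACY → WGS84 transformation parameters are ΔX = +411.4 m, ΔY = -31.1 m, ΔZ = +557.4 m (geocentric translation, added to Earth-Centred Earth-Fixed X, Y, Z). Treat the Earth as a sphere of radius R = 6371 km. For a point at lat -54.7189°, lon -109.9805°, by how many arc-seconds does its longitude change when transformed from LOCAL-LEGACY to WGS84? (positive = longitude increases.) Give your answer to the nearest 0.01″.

Δλ = 22.27″

sin φ = -0.816328, cos φ = 0.577588, sin λ = -0.939809, cos λ = -0.341700.
East component: ΔE = −sin λ·ΔX + cos λ·ΔY = −(-0.939809)(411.4) + (-0.341700)(-31.1) = 397.26 m.
1° of latitude spans πR/180 = 111195 m; at latitude φ, 1° of longitude spans that × cos φ = 64224.9 m, so Δλ = 397.26 / 64224.9 × 3600 = 22.268″.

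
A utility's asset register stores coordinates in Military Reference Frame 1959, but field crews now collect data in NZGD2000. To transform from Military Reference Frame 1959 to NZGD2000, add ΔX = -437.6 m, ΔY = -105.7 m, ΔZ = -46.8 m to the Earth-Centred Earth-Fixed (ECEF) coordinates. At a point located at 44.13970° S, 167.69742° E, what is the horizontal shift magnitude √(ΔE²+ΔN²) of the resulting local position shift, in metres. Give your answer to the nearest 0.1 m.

At φ = -44.13970°, λ = 167.69742°: sin φ = -0.696410, cos φ = 0.717644, sin λ = 0.213074, cos λ = -0.977036.
ΔE = −sin λ·ΔX + cos λ·ΔY = −(0.213074)·(-437.6) + (-0.977036)·(-105.7) = 196.51 m.
ΔN = −sin φ cos λ·ΔX − sin φ sin λ·ΔY + cos φ·ΔZ = −(-0.696410)(-0.977036)(-437.6) − (-0.696410)(0.213074)(-105.7) + (0.717644)(-46.8) = 248.48 m.
Horizontal magnitude = √(ΔE² + ΔN²) = √(196.51² + 248.48²) = 316.80 m.

316.8 m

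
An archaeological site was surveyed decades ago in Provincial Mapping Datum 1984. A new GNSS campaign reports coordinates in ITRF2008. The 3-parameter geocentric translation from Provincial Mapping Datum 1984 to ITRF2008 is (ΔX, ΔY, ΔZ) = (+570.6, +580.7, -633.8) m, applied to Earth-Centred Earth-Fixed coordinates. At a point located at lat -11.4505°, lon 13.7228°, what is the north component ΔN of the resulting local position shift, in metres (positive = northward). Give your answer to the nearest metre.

At φ = -11.4505°, λ = 13.7228°: sin φ = -0.198521, cos φ = 0.980097, sin λ = 0.237225, cos λ = 0.971455.
ΔN = −sin φ cos λ·ΔX − sin φ sin λ·ΔY + cos φ·ΔZ = −(-0.198521)(0.971455)(570.6) − (-0.198521)(0.237225)(580.7) + (0.980097)(-633.8) = -483.79 m.

ΔN = -484 m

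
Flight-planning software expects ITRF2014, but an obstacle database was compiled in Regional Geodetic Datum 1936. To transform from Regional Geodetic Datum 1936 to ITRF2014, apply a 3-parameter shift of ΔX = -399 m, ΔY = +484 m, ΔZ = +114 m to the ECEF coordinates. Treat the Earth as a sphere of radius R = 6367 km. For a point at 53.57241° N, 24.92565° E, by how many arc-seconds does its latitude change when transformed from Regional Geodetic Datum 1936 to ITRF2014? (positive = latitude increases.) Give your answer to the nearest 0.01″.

sin φ = 0.804608, cos φ = 0.593806, sin λ = 0.421442, cos λ = 0.906855.
North component: ΔN = −sin φ cos λ·ΔX − sin φ sin λ·ΔY + cos φ·ΔZ = −(0.804608)(0.906855)(-399) − (0.804608)(0.421442)(484) + (0.593806)(114) = 194.71 m.
1° of latitude spans πR/180 = 111125 m, so Δφ = 194.71 / 111125 × 3600 = 6.308″.

Δφ = 6.31″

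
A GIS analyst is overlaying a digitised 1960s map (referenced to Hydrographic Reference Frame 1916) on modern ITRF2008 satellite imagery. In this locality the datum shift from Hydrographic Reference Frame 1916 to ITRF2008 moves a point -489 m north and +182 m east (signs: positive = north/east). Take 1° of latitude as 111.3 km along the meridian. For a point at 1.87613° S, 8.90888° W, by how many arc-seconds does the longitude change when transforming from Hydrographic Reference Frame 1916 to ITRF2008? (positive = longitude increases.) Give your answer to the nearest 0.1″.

Δλ = 5.9″

At latitude -1.87613°, cos φ = 0.999464.
1° of longitude at this latitude = 111.3 × cos φ = 111.24 km, so Δλ = 182.0 / 111240.3 = 0.0016361° = 5.890″.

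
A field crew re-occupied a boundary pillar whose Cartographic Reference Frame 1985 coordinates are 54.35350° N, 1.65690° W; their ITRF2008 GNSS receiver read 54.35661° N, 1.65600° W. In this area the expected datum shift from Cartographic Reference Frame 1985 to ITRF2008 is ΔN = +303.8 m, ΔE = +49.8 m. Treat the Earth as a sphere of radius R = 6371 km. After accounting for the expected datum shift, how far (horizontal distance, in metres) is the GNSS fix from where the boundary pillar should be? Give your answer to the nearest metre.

43 m

Observed coordinate differences: Δφ = +0.00311°, Δλ = +0.00090°.
Converting to metres (1° lat = 111195 m, cos φ = 0.582783): observed ΔN = 345.8 m, observed ΔE = 58.3 m.
Subtracting the expected shift leaves a residual of 345.8 − (303.8) = 42.0 m north and 58.3 − (49.8) = 8.5 m east.
Residual distance = √(42.0² + 8.5²) = 42.9 m.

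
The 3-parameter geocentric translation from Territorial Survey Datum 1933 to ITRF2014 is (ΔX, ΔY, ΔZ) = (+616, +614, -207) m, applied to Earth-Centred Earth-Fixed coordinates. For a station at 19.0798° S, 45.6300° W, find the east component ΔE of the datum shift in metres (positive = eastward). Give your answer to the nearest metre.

ΔE = 870 m

The local east axis at (φ, λ) is (−sin λ, cos λ, 0), so ΔE = −sin(-45.6300°)·616 + cos(-45.6300°)·614 = 869.70 m.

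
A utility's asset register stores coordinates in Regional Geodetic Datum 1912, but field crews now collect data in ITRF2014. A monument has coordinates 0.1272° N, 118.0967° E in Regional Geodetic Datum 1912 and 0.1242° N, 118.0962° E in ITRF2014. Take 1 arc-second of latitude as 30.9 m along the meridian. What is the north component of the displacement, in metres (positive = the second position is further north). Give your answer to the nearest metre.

Δφ = 0.1242° − 0.1272° = -0.0030°; Δλ = 118.0962° − 118.0967° = -0.0005°.
1° of latitude = 3600 × 30.90 = 111240 m.
ΔN = Δφ × 111240 = -333.7 m; ΔE = Δλ × 111240 × cos(0.1272°) = -0.0005 × 111240 × 0.999998 = -55.6 m.

ΔN = -334 m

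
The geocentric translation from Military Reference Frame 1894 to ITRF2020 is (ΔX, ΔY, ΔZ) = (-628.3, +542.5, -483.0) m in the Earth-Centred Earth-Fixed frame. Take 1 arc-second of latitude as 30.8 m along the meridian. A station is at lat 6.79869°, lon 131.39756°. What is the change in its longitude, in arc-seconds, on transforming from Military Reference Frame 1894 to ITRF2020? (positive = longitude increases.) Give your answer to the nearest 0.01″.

sin φ = 0.118381, cos φ = 0.992968, sin λ = 0.750139, cos λ = -0.661280.
East component: ΔE = −sin λ·ΔX + cos λ·ΔY = −(0.750139)(-628.3) + (-0.661280)(542.5) = 112.57 m.
1° of latitude spans 3600 × 30.80 = 110880 m; at latitude φ, 1° of longitude spans that × cos φ = 110100.3 m, so Δλ = 112.57 / 110100.3 × 3600 = 3.681″.

Δλ = 3.68″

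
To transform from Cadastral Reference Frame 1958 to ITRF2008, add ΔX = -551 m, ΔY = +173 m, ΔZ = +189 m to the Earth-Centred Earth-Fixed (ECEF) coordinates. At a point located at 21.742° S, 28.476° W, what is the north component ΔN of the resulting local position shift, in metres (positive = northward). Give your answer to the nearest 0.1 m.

The local north axis is (−sin φ cos λ, −sin φ sin λ, cos φ), giving ΔN = -179.412 − 30.555 + 175.555 = -34.41 m.

ΔN = -34.4 m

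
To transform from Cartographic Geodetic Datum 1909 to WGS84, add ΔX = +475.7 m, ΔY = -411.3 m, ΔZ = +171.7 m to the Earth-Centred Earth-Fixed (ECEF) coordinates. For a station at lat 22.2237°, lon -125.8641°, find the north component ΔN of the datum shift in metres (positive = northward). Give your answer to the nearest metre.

ΔN = 138 m

The local north axis is (−sin φ cos λ, −sin φ sin λ, cos φ), giving ΔN = 105.409 − 126.070 + 158.945 = 138.28 m.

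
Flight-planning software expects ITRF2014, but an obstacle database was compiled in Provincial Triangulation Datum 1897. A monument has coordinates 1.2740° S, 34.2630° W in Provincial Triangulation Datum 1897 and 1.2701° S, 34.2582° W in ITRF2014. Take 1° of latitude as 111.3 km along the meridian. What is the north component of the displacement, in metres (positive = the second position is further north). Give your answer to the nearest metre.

Δφ = -1.2701° − -1.2740° = +0.0039°; Δλ = -34.2582° − -34.2630° = +0.0048°.
ΔN = Δφ × 111300 = 434.1 m; ΔE = Δλ × 111300 × cos(-1.2740°) = +0.0048 × 111300 × 0.999753 = 534.1 m.

ΔN = 434 m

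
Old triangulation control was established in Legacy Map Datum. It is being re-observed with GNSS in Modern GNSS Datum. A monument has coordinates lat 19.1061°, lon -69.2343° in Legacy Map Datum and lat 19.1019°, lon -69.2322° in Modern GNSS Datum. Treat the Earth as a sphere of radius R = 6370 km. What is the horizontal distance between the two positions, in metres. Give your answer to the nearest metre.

Δφ = 19.1019° − 19.1061° = -0.0042°; Δλ = -69.2322° − -69.2343° = +0.0021°.
1° along a meridian = πR/180 = 111177 m.
ΔN = Δφ × 111177 = -466.9 m; ΔE = Δλ × 111177 × cos(19.1061°) = +0.0021 × 111177 × 0.944914 = 220.6 m.
Distance = √(ΔE² + ΔN²) = √(220.6² + (-466.9)²) = 516.4 m.

516 m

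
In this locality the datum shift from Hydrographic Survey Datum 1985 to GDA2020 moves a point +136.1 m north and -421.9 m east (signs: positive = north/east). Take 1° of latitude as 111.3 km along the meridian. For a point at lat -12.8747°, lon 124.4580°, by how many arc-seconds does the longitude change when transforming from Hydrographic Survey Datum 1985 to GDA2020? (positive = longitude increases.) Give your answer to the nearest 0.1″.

At latitude -12.8747°, cos φ = 0.974860.
1° of longitude at this latitude = 111.3 × cos φ = 108.50 km, so Δλ = -421.9 / 108501.9 = -0.0038884° = -13.998″.

Δλ = -14.0″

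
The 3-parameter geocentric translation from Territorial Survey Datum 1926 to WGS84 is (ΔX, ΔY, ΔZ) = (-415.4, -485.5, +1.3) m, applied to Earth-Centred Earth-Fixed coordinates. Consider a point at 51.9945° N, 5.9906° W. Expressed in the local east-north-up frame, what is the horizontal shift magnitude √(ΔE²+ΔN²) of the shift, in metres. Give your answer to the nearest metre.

599 m

At φ = 51.9945°, λ = -5.9906°: sin φ = 0.787952, cos φ = 0.615737, sin λ = -0.104365, cos λ = 0.994539.
ΔE = −sin λ·ΔX + cos λ·ΔY = −(-0.104365)·(-415.4) + (0.994539)·(-485.5) = -526.20 m.
ΔN = −sin φ cos λ·ΔX − sin φ sin λ·ΔY + cos φ·ΔZ = −(0.787952)(0.994539)(-415.4) − (0.787952)(-0.104365)(-485.5) + (0.615737)(1.3) = 286.40 m.
Horizontal magnitude = √(ΔE² + ΔN²) = √((-526.20)² + 286.40²) = 599.10 m.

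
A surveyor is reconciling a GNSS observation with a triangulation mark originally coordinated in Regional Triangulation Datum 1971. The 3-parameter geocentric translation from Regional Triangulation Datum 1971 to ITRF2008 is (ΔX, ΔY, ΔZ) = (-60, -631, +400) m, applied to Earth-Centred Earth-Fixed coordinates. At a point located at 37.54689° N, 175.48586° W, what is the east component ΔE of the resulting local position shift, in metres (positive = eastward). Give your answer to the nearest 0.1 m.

ΔE = 624.3 m

The local east axis at (φ, λ) is (−sin λ, cos λ, 0), so ΔE = −sin(-175.48586°)·(-60) + cos(-175.48586°)·(-631) = 624.32 m.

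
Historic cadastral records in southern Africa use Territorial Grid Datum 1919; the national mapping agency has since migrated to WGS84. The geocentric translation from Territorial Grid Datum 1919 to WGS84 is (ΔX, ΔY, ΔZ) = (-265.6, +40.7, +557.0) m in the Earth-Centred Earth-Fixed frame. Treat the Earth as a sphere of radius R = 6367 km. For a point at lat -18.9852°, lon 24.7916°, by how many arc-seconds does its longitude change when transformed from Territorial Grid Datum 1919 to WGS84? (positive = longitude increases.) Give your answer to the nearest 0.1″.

sin φ = -0.325324, cos φ = 0.945603, sin λ = 0.419319, cos λ = 0.907839.
East component: ΔE = −sin λ·ΔX + cos λ·ΔY = −(0.419319)(-265.6) + (0.907839)(40.7) = 148.32 m.
1° of latitude spans πR/180 = 111125 m; at latitude φ, 1° of longitude spans that × cos φ = 105080.2 m, so Δλ = 148.32 / 105080.2 × 3600 = 5.081″.

Δλ = 5.1″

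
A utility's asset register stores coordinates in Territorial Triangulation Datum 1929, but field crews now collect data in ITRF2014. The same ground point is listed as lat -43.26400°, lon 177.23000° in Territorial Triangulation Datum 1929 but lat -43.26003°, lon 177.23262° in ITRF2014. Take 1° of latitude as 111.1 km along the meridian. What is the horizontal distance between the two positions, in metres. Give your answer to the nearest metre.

489 m

Δφ = -43.26003° − -43.26400° = +0.00397°; Δλ = 177.23262° − 177.23000° = +0.00262°.
ΔN = Δφ × 111100 = 441.1 m; ΔE = Δλ × 111100 × cos(-43.26400°) = +0.00262 × 111100 × 0.728204 = 212.0 m.
Distance = √(ΔE² + ΔN²) = √(212.0² + 441.1²) = 489.4 m.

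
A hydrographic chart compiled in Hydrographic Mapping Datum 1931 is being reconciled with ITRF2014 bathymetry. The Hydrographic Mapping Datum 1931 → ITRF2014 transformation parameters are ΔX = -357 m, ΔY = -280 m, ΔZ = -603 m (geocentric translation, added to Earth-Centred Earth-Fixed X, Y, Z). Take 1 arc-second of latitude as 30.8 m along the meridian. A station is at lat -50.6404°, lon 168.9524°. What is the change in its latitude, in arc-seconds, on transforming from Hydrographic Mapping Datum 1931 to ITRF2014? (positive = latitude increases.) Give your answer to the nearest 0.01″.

sin φ = -0.773181, cos φ = 0.634185, sin λ = 0.191624, cos λ = -0.981468.
North component: ΔN = −sin φ cos λ·ΔX − sin φ sin λ·ΔY + cos φ·ΔZ = −(-0.773181)(-0.981468)(-357) − (-0.773181)(0.191624)(-280) + (0.634185)(-603) = -152.99 m.
1° of latitude spans 3600 × 30.80 = 110880 m, so Δφ = -152.99 / 110880 × 3600 = -4.967″.

Δφ = -4.97″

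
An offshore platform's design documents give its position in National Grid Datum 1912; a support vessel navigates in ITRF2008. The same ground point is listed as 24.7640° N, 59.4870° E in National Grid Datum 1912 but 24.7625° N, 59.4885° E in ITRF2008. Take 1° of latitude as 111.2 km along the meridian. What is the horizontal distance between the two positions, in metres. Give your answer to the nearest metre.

Δφ = 24.7625° − 24.7640° = -0.0015°; Δλ = 59.4885° − 59.4870° = +0.0015°.
ΔN = Δφ × 111200 = -166.8 m; ΔE = Δλ × 111200 × cos(24.7640°) = +0.0015 × 111200 × 0.908041 = 151.5 m.
Distance = √(ΔE² + ΔN²) = √(151.5² + (-166.8)²) = 225.3 m.

225 m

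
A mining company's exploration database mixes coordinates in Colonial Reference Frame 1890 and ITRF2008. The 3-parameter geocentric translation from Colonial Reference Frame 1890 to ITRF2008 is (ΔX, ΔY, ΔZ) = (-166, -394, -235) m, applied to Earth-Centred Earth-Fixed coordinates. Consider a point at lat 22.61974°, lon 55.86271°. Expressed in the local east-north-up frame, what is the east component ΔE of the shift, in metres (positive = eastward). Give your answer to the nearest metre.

ΔE = -84 m

At φ = 22.61974°, λ = 55.86271°: sin φ = 0.384613, cos φ = 0.923078, sin λ = 0.827695, cos λ = 0.561178.
ΔE = −sin λ·ΔX + cos λ·ΔY = −(0.827695)·(-166) + (0.561178)·(-394) = -83.71 m.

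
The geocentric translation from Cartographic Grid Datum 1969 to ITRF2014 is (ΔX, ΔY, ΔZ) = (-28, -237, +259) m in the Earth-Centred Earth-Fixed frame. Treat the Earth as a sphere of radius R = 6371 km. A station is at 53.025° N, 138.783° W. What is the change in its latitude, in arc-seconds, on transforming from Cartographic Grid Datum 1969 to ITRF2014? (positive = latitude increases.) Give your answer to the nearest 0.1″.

sin φ = 0.798898, cos φ = 0.601466, sin λ = -0.658913, cos λ = -0.752219.
North component: ΔN = −sin φ cos λ·ΔX − sin φ sin λ·ΔY + cos φ·ΔZ = −(0.798898)(-0.752219)(-28) − (0.798898)(-0.658913)(-237) + (0.601466)(259) = 14.20 m.
1° of latitude spans πR/180 = 111195 m, so Δφ = 14.20 / 111195 × 3600 = 0.460″.

Δφ = 0.5″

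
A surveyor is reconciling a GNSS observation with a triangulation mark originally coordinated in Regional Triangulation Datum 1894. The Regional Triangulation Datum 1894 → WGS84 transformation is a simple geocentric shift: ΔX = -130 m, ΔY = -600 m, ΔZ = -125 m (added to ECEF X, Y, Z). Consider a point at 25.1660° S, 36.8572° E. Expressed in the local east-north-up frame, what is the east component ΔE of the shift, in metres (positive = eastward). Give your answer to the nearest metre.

ΔE = -402 m

The local east axis at (φ, λ) is (−sin λ, cos λ, 0), so ΔE = −sin(36.8572°)·(-130) + cos(36.8572°)·(-600) = -402.10 m.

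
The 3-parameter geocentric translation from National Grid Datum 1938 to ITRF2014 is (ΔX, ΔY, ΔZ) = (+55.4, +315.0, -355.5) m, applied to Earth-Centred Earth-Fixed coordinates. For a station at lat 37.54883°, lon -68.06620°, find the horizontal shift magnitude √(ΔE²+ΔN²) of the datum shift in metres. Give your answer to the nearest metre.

At φ = 37.54883°, λ = -68.06620°: sin φ = 0.609437, cos φ = 0.792834, sin λ = -0.927616, cos λ = 0.373535.
ΔE = −sin λ·ΔX + cos λ·ΔY = −(-0.927616)·(55.4) + (0.373535)·(315.0) = 169.05 m.
ΔN = −sin φ cos λ·ΔX − sin φ sin λ·ΔY + cos φ·ΔZ = −(0.609437)(0.373535)(55.4) − (0.609437)(-0.927616)(315.0) + (0.792834)(-355.5) = -116.39 m.
Horizontal magnitude = √(ΔE² + ΔN²) = √(169.05² + (-116.39)²) = 205.24 m.

205 m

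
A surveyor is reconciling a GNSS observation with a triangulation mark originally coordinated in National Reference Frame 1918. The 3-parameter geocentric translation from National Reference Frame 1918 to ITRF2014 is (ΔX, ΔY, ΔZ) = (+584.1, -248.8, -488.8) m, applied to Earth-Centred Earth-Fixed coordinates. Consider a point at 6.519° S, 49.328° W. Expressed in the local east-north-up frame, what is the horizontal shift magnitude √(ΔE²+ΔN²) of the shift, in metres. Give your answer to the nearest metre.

506 m

The local east axis at (φ, λ) is (−sin λ, cos λ, 0), so ΔE = −sin(-49.328°)·584.1 + cos(-49.328°)·(-248.8) = 280.86 m.
The local north axis is (−sin φ cos λ, −sin φ sin λ, cos φ), giving ΔN = 43.219 + 21.424 − 485.640 = -421.00 m.
Horizontal magnitude = √(ΔE² + ΔN²) = √(280.86² + (-421.00)²) = 506.08 m.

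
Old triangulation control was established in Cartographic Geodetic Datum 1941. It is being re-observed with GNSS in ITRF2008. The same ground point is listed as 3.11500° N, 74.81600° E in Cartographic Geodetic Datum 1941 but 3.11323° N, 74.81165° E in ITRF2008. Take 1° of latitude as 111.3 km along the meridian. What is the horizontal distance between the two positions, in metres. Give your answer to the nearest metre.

Δφ = 3.11323° − 3.11500° = -0.00177°; Δλ = 74.81165° − 74.81600° = -0.00435°.
ΔN = Δφ × 111300 = -197.0 m; ΔE = Δλ × 111300 × cos(3.11500°) = -0.00435 × 111300 × 0.998522 = -483.4 m.
Distance = √(ΔE² + ΔN²) = √((-483.4)² + (-197.0)²) = 522.0 m.

522 m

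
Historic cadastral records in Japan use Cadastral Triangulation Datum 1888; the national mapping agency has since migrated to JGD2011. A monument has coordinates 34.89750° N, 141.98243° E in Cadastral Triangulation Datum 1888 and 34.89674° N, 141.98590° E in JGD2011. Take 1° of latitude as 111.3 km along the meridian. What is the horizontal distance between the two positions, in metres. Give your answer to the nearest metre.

Δφ = 34.89674° − 34.89750° = -0.00076°; Δλ = 141.98590° − 141.98243° = +0.00347°.
ΔN = Δφ × 111300 = -84.6 m; ΔE = Δλ × 111300 × cos(34.89750°) = +0.00347 × 111300 × 0.820177 = 316.8 m.
Distance = √(ΔE² + ΔN²) = √(316.8² + (-84.6)²) = 327.9 m.

328 m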